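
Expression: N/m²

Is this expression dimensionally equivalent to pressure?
Yes

The expression N/m² has dimensions [L^-1 M T^-2], which is exactly pressure [L^-1 M T^-2].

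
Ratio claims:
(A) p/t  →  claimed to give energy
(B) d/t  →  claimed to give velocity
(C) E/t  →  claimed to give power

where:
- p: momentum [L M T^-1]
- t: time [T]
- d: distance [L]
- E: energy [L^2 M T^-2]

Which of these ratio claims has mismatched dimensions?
(A) p/t does not give energy

(A) p/t: [L M T^-2] ≠ energy [L^2 M T^-2] ✗
(B) d/t: [L T^-1] = velocity [L T^-1] ✓
(C) E/t: [L^2 M T^-3] = power [L^2 M T^-3] ✓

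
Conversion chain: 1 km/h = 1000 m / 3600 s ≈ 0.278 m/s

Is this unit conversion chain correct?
The chain is correct (no errors).

Correct: 1 km = 1000 m, 1 h = 3600 s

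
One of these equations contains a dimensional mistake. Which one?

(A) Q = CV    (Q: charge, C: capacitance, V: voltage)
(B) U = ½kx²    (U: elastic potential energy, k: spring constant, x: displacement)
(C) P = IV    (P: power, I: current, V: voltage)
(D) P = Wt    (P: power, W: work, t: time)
(D) P = Wt

The equation (D) P = Wt is dimensionally incorrect.

LHS (P): [L^2 M T^-3]
RHS (Wt): [L^2 M T^-1] ✗

The dimensions do not match. The other three equations balance.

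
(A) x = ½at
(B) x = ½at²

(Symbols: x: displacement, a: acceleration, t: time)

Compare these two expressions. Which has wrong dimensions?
(A)

(A) x = ½at: LHS [L], RHS [L T^-1] ✗
(B) x = ½at²: LHS [L], RHS [L] ✓

Expression (A) x = ½at is dimensionally incorrect.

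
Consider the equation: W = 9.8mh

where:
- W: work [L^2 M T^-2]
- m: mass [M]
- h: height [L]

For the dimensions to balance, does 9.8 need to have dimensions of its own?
Yes

W has dimensions [L^2 M T^-2], while mh alone has dimensions [L M]. For the equation to balance, the factor 9.8 must carry dimensions [L T^-2] — it is a dimensional constant (a numerical value of a physical quantity with its units suppressed), not a pure number.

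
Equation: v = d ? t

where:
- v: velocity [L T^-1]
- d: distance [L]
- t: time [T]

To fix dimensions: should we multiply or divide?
division (÷): v = d ÷ t

v [L T^-1]; d [L]; t [T].
d × t → [L T] ✗
d ÷ t → [L T^-1] ✓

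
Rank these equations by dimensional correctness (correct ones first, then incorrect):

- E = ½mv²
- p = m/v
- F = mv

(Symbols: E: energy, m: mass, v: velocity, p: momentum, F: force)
Dimensionally correct: E = ½mv²
Dimensionally incorrect: p = m/v, F = mv
Ordered (correct first, then incorrect): E = ½mv², p = m/v, F = mv

- E = ½mv²: LHS [L^2 M T^-2], RHS [L^2 M T^-2] → correct ✓
- p = m/v: LHS [L M T^-1], RHS [L^-1 M T] → incorrect ✗
- F = mv: LHS [L M T^-2], RHS [L M T^-1] → incorrect ✗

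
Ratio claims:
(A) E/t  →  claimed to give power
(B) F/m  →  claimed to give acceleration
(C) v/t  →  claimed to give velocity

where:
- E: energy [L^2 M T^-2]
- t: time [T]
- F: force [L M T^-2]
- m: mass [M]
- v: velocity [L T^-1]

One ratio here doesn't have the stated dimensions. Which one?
(C) v/t does not give velocity

(A) E/t: [L^2 M T^-3] = power [L^2 M T^-3] ✓
(B) F/m: [L T^-2] = acceleration [L T^-2] ✓
(C) v/t: [L T^-2] ≠ velocity [L T^-1] ✗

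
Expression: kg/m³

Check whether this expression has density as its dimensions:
Yes

The expression kg/m³ has dimensions [L^-3 M], which is exactly density [L^-3 M].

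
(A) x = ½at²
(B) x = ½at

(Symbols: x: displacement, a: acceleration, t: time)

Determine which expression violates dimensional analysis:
(B)

(A) x = ½at²: LHS [L], RHS [L] ✓
(B) x = ½at: LHS [L], RHS [L T^-1] ✗

Expression (B) x = ½at is dimensionally incorrect.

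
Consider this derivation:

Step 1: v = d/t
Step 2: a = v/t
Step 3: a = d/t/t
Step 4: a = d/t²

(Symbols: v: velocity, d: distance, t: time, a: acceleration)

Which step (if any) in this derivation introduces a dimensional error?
No step introduces an error — all steps are dimensionally consistent.

Step 1: v = d/t → LHS [L T^-1], RHS [L T^-1] ✓
Step 2: a = v/t → LHS [L T^-2], RHS [L T^-2] ✓
Step 3: a = d/t/t → LHS [L T^-2], RHS [L T^-2] ✓
Step 4: a = d/t² → LHS [L T^-2], RHS [L T^-2] ✓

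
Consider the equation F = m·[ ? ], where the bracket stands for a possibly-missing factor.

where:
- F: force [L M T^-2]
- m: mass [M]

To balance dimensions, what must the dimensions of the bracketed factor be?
[L T^-2] — acceleration (e.g. a)

F has dimensions [L M T^-2]; m has dimensions [M].
The bracketed factor must supply [L M T^-2] / [M] = [L T^-2].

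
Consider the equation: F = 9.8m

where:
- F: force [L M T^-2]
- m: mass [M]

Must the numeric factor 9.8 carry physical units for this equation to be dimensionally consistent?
Yes

F has dimensions [L M T^-2], while m alone has dimensions [M]. For the equation to balance, the factor 9.8 must carry dimensions [L T^-2] — it is a dimensional constant (a numerical value of a physical quantity with its units suppressed), not a pure number.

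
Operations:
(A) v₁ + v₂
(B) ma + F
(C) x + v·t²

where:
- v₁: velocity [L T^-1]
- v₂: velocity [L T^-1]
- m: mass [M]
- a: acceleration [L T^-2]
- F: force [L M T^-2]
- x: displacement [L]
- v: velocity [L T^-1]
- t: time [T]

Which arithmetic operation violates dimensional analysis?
(C) x + v·t²

(A) v₁ + v₂: v₁ [L T^-1] and v₂ [L T^-1] — same dimensions ✓
(B) ma + F: ma [L M T^-2] and F [L M T^-2] — same dimensions ✓
(C) x + v·t²: x [L] and v·t² [L T] — different dimensions cannot be added/subtracted ✗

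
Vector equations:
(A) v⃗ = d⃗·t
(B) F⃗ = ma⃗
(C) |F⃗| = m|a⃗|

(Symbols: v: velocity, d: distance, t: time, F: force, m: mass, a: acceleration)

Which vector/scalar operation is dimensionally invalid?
(A) v⃗ = d⃗·t

(A) v⃗ = d⃗·t: LHS [L T^-1], RHS [L T] ✗ — velocity is displacement per time; should be d⃗/t
(B) F⃗ = ma⃗: LHS [L M T^-2], RHS [L M T^-2] ✓ — Force and acceleration are vectors, mass is a scalar
(C) |F⃗| = m|a⃗|: LHS [L M T^-2], RHS [L M T^-2] ✓ — magnitudes of vectors are scalars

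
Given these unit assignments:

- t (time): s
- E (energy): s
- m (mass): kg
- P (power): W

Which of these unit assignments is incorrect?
E

The variable E (energy) should have units J, not s.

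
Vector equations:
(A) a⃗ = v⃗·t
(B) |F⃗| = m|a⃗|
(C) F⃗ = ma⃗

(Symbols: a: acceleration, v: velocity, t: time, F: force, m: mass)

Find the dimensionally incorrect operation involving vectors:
(A) a⃗ = v⃗·t

(A) a⃗ = v⃗·t: LHS [L T^-2], RHS [L] ✗ — acceleration is velocity per time; should be v⃗/t
(B) |F⃗| = m|a⃗|: LHS [L M T^-2], RHS [L M T^-2] ✓ — magnitudes of vectors are scalars
(C) F⃗ = ma⃗: LHS [L M T^-2], RHS [L M T^-2] ✓ — Force and acceleration are vectors, mass is a scalar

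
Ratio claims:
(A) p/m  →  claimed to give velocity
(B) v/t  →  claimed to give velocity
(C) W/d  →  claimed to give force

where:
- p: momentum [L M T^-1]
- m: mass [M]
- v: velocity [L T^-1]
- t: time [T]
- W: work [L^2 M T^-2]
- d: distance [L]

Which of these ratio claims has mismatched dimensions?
(B) v/t does not give velocity

(A) p/m: [L T^-1] = velocity [L T^-1] ✓
(B) v/t: [L T^-2] ≠ velocity [L T^-1] ✗
(C) W/d: [L M T^-2] = force [L M T^-2] ✓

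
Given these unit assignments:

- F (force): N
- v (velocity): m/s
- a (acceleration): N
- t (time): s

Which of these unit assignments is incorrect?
a

The variable a (acceleration) should have units m/s², not N.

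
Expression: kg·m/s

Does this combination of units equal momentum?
Yes

The expression kg·m/s has dimensions [L M T^-1], which is exactly momentum [L M T^-1].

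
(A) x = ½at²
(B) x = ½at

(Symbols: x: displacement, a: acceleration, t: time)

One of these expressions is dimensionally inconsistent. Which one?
(B)

(A) x = ½at²: LHS [L], RHS [L] ✓
(B) x = ½at: LHS [L], RHS [L T^-1] ✗

Expression (B) x = ½at is dimensionally incorrect.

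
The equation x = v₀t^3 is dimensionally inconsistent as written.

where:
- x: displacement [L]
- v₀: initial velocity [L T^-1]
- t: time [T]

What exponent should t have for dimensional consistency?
The exponent of t should be 1: x = v₀t

The LHS x has dimensions [L]; t has dimensions [T].
As written, the RHS v₀t^3 (exponent 3 on t) has dimensions [L T^2], which does not match.
With exponent 1, the RHS v₀t has dimensions [L], matching the LHS.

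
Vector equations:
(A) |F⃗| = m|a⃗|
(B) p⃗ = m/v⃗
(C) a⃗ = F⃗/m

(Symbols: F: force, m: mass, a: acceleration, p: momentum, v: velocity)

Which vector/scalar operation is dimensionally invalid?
(B) p⃗ = m/v⃗

(A) |F⃗| = m|a⃗|: LHS [L M T^-2], RHS [L M T^-2] ✓ — magnitudes of vectors are scalars
(B) p⃗ = m/v⃗: LHS [L M T^-1], RHS [L^-1 M T] ✗ — momentum is mass times velocity; should be mv⃗ (and division by a vector is undefined)
(C) a⃗ = F⃗/m: LHS [L T^-2], RHS [L T^-2] ✓ — force (vector) divided by mass (scalar)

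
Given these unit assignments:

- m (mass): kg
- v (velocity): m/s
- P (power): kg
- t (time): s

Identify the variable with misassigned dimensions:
P

The variable P (power) should have units W, not kg.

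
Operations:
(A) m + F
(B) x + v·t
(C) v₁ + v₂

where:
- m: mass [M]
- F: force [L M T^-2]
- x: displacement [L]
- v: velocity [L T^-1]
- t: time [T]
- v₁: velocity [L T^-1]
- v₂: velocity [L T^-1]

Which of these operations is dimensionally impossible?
(A) m + F

(A) m + F: m [M] and F [L M T^-2] — different dimensions cannot be added/subtracted ✗
(B) x + v·t: x [L] and v·t [L] — same dimensions ✓
(C) v₁ + v₂: v₁ [L T^-1] and v₂ [L T^-1] — same dimensions ✓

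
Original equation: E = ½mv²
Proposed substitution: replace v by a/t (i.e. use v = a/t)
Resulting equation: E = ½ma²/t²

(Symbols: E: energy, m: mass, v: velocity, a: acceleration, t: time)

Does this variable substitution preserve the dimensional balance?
No

[v] = [L T^-1] and [a/t] = [L T^-3]. These differ, so the substitution replaces a quantity by one of different dimensions and the result E = ½ma²/t² has LHS [L^2 M T^-2] vs RHS [L^2 M T^-6] — inconsistent.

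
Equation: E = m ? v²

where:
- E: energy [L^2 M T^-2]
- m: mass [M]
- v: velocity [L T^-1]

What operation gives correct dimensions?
multiplication (×): E = m × v²

E [L^2 M T^-2]; m [M]; v² [L^2 T^-2].
m × v² → [L^2 M T^-2] ✓
m ÷ v² → [L^-2 M T^2] ✗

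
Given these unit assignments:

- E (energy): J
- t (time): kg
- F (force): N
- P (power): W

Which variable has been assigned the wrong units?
t

The variable t (time) should have units s, not kg.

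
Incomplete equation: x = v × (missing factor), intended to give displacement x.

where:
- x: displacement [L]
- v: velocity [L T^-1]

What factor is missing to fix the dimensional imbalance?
t (time), dimensions [T]

x has dimensions [L] and v has dimensions [L T^-1].
The missing factor must have dimensions [L] / [L T^-1] = [T], i.e. time (t).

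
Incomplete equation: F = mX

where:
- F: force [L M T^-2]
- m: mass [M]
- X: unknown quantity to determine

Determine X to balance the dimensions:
X = a (acceleration), dimensions [L T^-2]

F has dimensions [L M T^-2]; the rest of the RHS (m) has dimensions [M].
So X must have dimensions [L T^-2] — X = a (acceleration).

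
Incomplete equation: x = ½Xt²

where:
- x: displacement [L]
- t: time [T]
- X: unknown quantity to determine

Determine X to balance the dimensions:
X = a (acceleration), dimensions [L T^-2]

x has dimensions [L]; the rest of the RHS (½ t²) has dimensions [T^2].
So X must have dimensions [L T^-2] — X = a (acceleration).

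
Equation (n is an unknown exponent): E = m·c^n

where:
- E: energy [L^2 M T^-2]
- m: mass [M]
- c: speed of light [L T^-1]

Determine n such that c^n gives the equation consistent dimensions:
n = 2

E has dimensions [L^2 M T^-2]; c has dimensions [L T^-1].
The rest of the RHS has dimensions [M], so c^n must supply [L^2 T^-2].
With n = 2: m·c^2 has dimensions [L^2 M T^-2], matching the LHS ✓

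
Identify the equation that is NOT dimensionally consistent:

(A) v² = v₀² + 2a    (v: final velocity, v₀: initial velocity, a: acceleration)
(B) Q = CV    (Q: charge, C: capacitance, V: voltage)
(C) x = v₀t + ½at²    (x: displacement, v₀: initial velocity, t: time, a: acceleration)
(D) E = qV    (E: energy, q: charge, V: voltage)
(A) v² = v₀² + 2a

The equation (A) v² = v₀² + 2a is dimensionally incorrect.

LHS (v²): [L^2 T^-2]
RHS terms:
  - v₀²: [L^2 T^-2] ✓
  - 2a: [L T^-2] ✗ (does not match LHS)

The dimensions do not match. The other three equations balance.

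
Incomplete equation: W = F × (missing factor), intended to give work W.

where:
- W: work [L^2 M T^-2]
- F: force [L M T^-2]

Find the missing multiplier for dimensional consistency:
d (distance), dimensions [L]

W has dimensions [L^2 M T^-2] and F has dimensions [L M T^-2].
The missing factor must have dimensions [L^2 M T^-2] / [L M T^-2] = [L], i.e. distance (d).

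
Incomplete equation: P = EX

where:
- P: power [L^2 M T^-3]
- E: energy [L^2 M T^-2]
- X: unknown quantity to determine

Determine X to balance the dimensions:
X = f (inverse time / frequency (1/t)), dimensions [T^-1]

P has dimensions [L^2 M T^-3]; the rest of the RHS (E) has dimensions [L^2 M T^-2].
So X must have dimensions [T^-1] — X = f (inverse time / frequency (1/t)).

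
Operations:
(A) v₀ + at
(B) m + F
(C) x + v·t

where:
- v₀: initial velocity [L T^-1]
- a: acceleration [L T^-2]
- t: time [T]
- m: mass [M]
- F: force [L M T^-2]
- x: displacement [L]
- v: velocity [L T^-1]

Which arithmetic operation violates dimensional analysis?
(B) m + F

(A) v₀ + at: v₀ [L T^-1] and at [L T^-1] — same dimensions ✓
(B) m + F: m [M] and F [L M T^-2] — different dimensions cannot be added/subtracted ✗
(C) x + v·t: x [L] and v·t [L] — same dimensions ✓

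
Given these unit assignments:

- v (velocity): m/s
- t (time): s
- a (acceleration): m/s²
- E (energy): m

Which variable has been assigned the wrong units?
E

The variable E (energy) should have units J, not m.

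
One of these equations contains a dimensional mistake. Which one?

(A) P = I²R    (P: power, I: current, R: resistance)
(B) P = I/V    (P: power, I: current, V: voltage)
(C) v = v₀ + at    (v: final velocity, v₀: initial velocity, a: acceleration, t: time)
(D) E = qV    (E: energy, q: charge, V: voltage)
(B) P = I/V

The equation (B) P = I/V is dimensionally incorrect.

LHS (P): [L^2 M T^-3]
RHS (I/V): [I^2 L^-2 M^-1 T^3] ✗

The dimensions do not match. The other three equations balance.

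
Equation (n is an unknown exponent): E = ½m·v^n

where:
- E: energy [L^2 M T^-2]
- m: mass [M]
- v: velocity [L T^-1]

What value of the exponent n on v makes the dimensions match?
n = 2

E has dimensions [L^2 M T^-2]; v has dimensions [L T^-1].
The rest of the RHS has dimensions [M], so v^n must supply [L^2 T^-2].
With n = 2: ½m·v^2 has dimensions [L^2 M T^-2], matching the LHS ✓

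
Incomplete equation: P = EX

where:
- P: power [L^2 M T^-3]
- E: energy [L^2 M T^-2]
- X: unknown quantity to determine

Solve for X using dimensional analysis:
X = f (inverse time / frequency (1/t)), dimensions [T^-1]

P has dimensions [L^2 M T^-3]; the rest of the RHS (E) has dimensions [L^2 M T^-2].
So X must have dimensions [T^-1] — X = f (inverse time / frequency (1/t)).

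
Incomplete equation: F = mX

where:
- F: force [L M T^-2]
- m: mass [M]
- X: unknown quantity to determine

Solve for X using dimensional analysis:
X = a (acceleration), dimensions [L T^-2]

F has dimensions [L M T^-2]; the rest of the RHS (m) has dimensions [M].
So X must have dimensions [L T^-2] — X = a (acceleration).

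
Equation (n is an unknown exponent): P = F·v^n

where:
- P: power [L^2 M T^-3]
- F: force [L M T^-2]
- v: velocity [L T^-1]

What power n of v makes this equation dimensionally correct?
n = 1

P has dimensions [L^2 M T^-3]; v has dimensions [L T^-1].
The rest of the RHS has dimensions [L M T^-2], so v^n must supply [L T^-1].
With n = 1: F·v^1 has dimensions [L^2 M T^-3], matching the LHS ✓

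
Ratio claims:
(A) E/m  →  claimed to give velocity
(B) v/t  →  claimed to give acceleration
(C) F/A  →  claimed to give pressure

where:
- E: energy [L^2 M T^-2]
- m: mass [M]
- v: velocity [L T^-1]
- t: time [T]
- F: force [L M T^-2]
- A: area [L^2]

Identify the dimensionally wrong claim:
(A) E/m does not give velocity

(A) E/m: [L^2 T^-2] ≠ velocity [L T^-1] ✗
(B) v/t: [L T^-2] = acceleration [L T^-2] ✓
(C) F/A: [L^-1 M T^-2] = pressure [L^-1 M T^-2] ✓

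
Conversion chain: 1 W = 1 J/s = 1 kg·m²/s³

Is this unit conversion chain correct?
The chain is correct (no errors).

Correct: Watt is Joule per second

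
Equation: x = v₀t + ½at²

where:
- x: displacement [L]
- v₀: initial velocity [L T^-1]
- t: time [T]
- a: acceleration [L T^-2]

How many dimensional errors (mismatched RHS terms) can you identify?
0

LHS x: [L]
- v₀t: [L] ✓
- ½at²: [L] ✓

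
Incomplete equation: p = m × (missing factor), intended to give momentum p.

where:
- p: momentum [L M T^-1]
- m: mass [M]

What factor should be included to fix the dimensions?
v (velocity), dimensions [L T^-1]

p has dimensions [L M T^-1] and m has dimensions [M].
The missing factor must have dimensions [L M T^-1] / [M] = [L T^-1], i.e. velocity (v).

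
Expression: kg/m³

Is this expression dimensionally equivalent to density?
Yes

The expression kg/m³ has dimensions [L^-3 M], which is exactly density [L^-3 M].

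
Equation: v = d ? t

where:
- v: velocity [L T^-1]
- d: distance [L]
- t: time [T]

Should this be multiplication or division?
division (÷): v = d ÷ t

v [L T^-1]; d [L]; t [T].
d × t → [L T] ✗
d ÷ t → [L T^-1] ✓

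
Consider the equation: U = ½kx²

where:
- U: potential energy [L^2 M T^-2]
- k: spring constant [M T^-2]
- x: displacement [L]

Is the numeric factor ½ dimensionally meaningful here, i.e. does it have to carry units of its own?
No

U has dimensions [L^2 M T^-2] and kx² already has dimensions [L^2 M T^-2], so the equation balances without ½ contributing any dimensions. ½ is a pure (dimensionless) number; changing or removing it would not affect dimensional consistency.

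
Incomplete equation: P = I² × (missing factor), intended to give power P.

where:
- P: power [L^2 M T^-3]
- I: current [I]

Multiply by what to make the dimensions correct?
R (resistance), dimensions [I^-2 L^2 M T^-3]

P has dimensions [L^2 M T^-3] and I² has dimensions [I^2].
The missing factor must have dimensions [L^2 M T^-3] / [I^2] = [I^-2 L^2 M T^-3], i.e. resistance (R).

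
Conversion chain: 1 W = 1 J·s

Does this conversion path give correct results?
The chain is incorrect (it contains an error).

Incorrect: Watt is J/s, not J·s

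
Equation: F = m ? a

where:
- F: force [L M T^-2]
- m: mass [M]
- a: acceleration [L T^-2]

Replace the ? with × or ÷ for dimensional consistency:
multiplication (×): F = m × a

F [L M T^-2]; m [M]; a [L T^-2].
m × a → [L M T^-2] ✓
m ÷ a → [L^-1 M T^2] ✗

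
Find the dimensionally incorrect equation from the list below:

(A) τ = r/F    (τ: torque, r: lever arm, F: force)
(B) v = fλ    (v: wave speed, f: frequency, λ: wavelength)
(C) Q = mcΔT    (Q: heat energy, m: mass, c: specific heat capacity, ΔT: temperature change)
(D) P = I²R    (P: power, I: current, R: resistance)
(A) τ = r/F

The equation (A) τ = r/F is dimensionally incorrect.

LHS (τ): [L^2 M T^-2]
RHS (r/F): [M^-1 T^2] ✗

The dimensions do not match. The other three equations balance.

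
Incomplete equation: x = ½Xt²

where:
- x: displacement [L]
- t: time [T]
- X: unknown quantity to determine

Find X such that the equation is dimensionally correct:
X = a (acceleration), dimensions [L T^-2]

x has dimensions [L]; the rest of the RHS (½ t²) has dimensions [T^2].
So X must have dimensions [L T^-2] — X = a (acceleration).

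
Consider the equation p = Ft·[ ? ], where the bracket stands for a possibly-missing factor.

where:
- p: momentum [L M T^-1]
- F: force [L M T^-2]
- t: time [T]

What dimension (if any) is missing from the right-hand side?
Nothing is missing — the bracketed factor must be dimensionless.

p has dimensions [L M T^-1] and Ft already has dimensions [L M T^-1], so p = Ft is dimensionally complete.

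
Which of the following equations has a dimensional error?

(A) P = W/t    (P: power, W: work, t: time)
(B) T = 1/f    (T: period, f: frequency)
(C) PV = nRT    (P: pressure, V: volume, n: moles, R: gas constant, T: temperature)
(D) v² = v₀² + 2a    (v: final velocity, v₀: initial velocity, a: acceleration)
(D) v² = v₀² + 2a

The equation (D) v² = v₀² + 2a is dimensionally incorrect.

LHS (v²): [L^2 T^-2]
RHS terms:
  - v₀²: [L^2 T^-2] ✓
  - 2a: [L T^-2] ✗ (does not match LHS)

The dimensions do not match. The other three equations balance.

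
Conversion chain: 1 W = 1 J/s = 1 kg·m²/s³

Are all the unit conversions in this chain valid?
The chain is correct (no errors).

Correct: Watt is Joule per second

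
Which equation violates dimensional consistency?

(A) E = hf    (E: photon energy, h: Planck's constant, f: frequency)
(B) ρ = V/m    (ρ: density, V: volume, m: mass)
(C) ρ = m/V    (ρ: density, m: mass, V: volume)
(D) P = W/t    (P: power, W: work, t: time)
(B) ρ = V/m

The equation (B) ρ = V/m is dimensionally incorrect.

LHS (ρ): [L^-3 M]
RHS (V/m): [L^3 M^-1] ✗

The dimensions do not match. The other three equations balance.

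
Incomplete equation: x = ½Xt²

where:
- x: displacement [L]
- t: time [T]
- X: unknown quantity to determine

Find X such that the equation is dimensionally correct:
X = a (acceleration), dimensions [L T^-2]

x has dimensions [L]; the rest of the RHS (½ t²) has dimensions [T^2].
So X must have dimensions [L T^-2] — X = a (acceleration).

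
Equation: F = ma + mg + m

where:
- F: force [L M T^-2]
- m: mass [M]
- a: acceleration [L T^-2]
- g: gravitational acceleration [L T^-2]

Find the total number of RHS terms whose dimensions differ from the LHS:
1

LHS F: [L M T^-2]
- ma: [L M T^-2] ✓
- mg: [L M T^-2] ✓
- m: [M] ✗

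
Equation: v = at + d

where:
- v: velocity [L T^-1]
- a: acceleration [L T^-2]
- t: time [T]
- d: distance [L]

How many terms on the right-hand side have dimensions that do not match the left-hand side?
1

LHS v: [L T^-1]
- at: [L T^-1] ✓
- d: [L] ✗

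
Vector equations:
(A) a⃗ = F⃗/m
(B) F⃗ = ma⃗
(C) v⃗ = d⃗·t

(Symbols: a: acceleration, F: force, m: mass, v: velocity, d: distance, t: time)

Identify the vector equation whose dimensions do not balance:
(C) v⃗ = d⃗·t

(A) a⃗ = F⃗/m: LHS [L T^-2], RHS [L T^-2] ✓ — force (vector) divided by mass (scalar)
(B) F⃗ = ma⃗: LHS [L M T^-2], RHS [L M T^-2] ✓ — Force and acceleration are vectors, mass is a scalar
(C) v⃗ = d⃗·t: LHS [L T^-1], RHS [L T] ✗ — velocity is displacement per time; should be d⃗/t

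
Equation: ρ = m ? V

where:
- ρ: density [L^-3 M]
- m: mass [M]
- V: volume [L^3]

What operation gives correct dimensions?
division (÷): ρ = m ÷ V

ρ [L^-3 M]; m [M]; V [L^3].
m × V → [L^3 M] ✗
m ÷ V → [L^-3 M] ✓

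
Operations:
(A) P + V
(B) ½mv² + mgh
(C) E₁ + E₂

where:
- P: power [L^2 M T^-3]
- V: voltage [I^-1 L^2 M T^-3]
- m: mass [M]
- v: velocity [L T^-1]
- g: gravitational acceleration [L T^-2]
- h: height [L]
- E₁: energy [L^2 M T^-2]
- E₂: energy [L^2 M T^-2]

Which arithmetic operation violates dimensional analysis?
(A) P + V

(A) P + V: P [L^2 M T^-3] and V [I^-1 L^2 M T^-3] — different dimensions cannot be added/subtracted ✗
(B) ½mv² + mgh: ½mv² [L^2 M T^-2] and mgh [L^2 M T^-2] — same dimensions ✓
(C) E₁ + E₂: E₁ [L^2 M T^-2] and E₂ [L^2 M T^-2] — same dimensions ✓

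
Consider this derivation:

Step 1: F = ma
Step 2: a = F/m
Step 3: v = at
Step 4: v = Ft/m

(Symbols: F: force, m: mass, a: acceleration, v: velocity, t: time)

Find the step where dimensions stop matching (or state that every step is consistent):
No step introduces an error — all steps are dimensionally consistent.

Step 1: F = ma → LHS [L M T^-2], RHS [L M T^-2] ✓
Step 2: a = F/m → LHS [L T^-2], RHS [L T^-2] ✓
Step 3: v = at → LHS [L T^-1], RHS [L T^-1] ✓
Step 4: v = Ft/m → LHS [L T^-1], RHS [L T^-1] ✓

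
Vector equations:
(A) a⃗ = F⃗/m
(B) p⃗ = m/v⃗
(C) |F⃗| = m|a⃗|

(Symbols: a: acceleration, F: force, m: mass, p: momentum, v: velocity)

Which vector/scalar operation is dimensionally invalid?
(B) p⃗ = m/v⃗

(A) a⃗ = F⃗/m: LHS [L T^-2], RHS [L T^-2] ✓ — force (vector) divided by mass (scalar)
(B) p⃗ = m/v⃗: LHS [L M T^-1], RHS [L^-1 M T] ✗ — momentum is mass times velocity; should be mv⃗ (and division by a vector is undefined)
(C) |F⃗| = m|a⃗|: LHS [L M T^-2], RHS [L M T^-2] ✓ — magnitudes of vectors are scalars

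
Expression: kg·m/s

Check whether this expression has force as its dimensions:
No

The expression kg·m/s has dimensions [L M T^-1], but force has dimensions [L M T^-2].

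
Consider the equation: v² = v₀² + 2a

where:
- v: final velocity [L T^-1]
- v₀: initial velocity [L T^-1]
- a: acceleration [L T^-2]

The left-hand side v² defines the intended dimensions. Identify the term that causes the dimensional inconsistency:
The term 2a

Checking each RHS term against the LHS:
- v₀²: [L^2 T^-2] — matches v² [L^2 T^-2] ✓
- 2a: [L T^-2] — does NOT match v² [L^2 T^-2] ✗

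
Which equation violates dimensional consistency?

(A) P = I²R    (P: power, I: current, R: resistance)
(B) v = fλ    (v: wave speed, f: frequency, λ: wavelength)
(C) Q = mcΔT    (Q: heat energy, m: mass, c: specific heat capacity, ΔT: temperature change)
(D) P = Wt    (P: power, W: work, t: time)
(D) P = Wt

The equation (D) P = Wt is dimensionally incorrect.

LHS (P): [L^2 M T^-3]
RHS (Wt): [L^2 M T^-1] ✗

The dimensions do not match. The other three equations balance.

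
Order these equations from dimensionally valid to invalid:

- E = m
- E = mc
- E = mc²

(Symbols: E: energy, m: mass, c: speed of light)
Dimensionally correct: E = mc²
Dimensionally incorrect: E = m, E = mc
Ordered (correct first, then incorrect): E = mc², E = m, E = mc

- E = m: LHS [L^2 M T^-2], RHS [M] → incorrect ✗
- E = mc: LHS [L^2 M T^-2], RHS [L M T^-1] → incorrect ✗
- E = mc²: LHS [L^2 M T^-2], RHS [L^2 M T^-2] → correct ✓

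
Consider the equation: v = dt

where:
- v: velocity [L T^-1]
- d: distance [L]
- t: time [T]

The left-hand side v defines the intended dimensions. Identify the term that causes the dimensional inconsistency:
The right-hand side term dt

v has dimensions [L T^-1], but dt has dimensions [L T], so the term dt is dimensionally wrong for v.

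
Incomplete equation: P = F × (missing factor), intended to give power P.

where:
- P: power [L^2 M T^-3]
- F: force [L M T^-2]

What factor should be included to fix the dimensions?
v (velocity), dimensions [L T^-1]

P has dimensions [L^2 M T^-3] and F has dimensions [L M T^-2].
The missing factor must have dimensions [L^2 M T^-3] / [L M T^-2] = [L T^-1], i.e. velocity (v).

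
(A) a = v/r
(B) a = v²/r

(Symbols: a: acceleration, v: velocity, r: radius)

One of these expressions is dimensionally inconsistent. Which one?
(A)

(A) a = v/r: LHS [L T^-2], RHS [T^-1] ✗
(B) a = v²/r: LHS [L T^-2], RHS [L T^-2] ✓

Expression (A) a = v/r is dimensionally incorrect.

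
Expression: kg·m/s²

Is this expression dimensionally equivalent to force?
Yes

The expression kg·m/s² has dimensions [L M T^-2], which is exactly force [L M T^-2].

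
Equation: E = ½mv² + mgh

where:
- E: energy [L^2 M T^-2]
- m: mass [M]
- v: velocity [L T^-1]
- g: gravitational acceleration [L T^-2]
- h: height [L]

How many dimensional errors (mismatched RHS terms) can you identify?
0

LHS E: [L^2 M T^-2]
- ½mv²: [L^2 M T^-2] ✓
- mgh: [L^2 M T^-2] ✓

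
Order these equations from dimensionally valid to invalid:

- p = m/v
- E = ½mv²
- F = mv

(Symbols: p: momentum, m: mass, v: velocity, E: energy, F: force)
Dimensionally correct: E = ½mv²
Dimensionally incorrect: p = m/v, F = mv
Ordered (correct first, then incorrect): E = ½mv², p = m/v, F = mv

- p = m/v: LHS [L M T^-1], RHS [L^-1 M T] → incorrect ✗
- E = ½mv²: LHS [L^2 M T^-2], RHS [L^2 M T^-2] → correct ✓
- F = mv: LHS [L M T^-2], RHS [L M T^-1] → incorrect ✗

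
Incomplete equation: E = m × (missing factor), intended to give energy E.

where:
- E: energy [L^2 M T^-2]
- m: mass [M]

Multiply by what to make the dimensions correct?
v² (velocity squared), dimensions [L^2 T^-2]

E has dimensions [L^2 M T^-2] and m has dimensions [M].
The missing factor must have dimensions [L^2 M T^-2] / [M] = [L^2 T^-2], i.e. velocity squared (v²).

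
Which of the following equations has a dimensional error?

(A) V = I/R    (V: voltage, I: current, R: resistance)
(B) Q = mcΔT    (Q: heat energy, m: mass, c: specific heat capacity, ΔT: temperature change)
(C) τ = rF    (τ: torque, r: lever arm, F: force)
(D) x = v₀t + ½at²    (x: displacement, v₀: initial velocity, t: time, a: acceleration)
(A) V = I/R

The equation (A) V = I/R is dimensionally incorrect.

LHS (V): [I^-1 L^2 M T^-3]
RHS (I/R): [I^3 L^-2 M^-1 T^3] ✗

The dimensions do not match. The other three equations balance.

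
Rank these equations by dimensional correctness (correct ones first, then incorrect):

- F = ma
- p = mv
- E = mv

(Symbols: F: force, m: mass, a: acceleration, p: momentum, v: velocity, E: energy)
Dimensionally correct: F = ma, p = mv
Dimensionally incorrect: E = mv
Ordered (correct first, then incorrect): F = ma, p = mv, E = mv

- F = ma: LHS [L M T^-2], RHS [L M T^-2] → correct ✓
- p = mv: LHS [L M T^-1], RHS [L M T^-1] → correct ✓
- E = mv: LHS [L^2 M T^-2], RHS [L M T^-1] → incorrect ✗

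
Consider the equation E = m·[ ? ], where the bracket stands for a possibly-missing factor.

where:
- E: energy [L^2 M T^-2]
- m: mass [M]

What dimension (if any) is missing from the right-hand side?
[L^2 T^-2] — velocity squared (e.g. v²)

E has dimensions [L^2 M T^-2]; m has dimensions [M].
The bracketed factor must supply [L^2 M T^-2] / [M] = [L^2 T^-2].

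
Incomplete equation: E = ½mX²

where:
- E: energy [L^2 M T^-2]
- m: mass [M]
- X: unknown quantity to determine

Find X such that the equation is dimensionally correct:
X = v (velocity), dimensions [L T^-1]

E has dimensions [L^2 M T^-2]; the rest of the RHS (½m) has dimensions [M].
So X² must have dimensions [L^2 T^-2], i.e. X has dimensions [L T^-1] — X = v (velocity).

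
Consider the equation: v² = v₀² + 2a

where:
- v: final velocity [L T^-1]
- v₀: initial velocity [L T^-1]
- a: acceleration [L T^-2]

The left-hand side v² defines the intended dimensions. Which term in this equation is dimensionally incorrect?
The term 2a

Checking each RHS term against the LHS:
- v₀²: [L^2 T^-2] — matches v² [L^2 T^-2] ✓
- 2a: [L T^-2] — does NOT match v² [L^2 T^-2] ✗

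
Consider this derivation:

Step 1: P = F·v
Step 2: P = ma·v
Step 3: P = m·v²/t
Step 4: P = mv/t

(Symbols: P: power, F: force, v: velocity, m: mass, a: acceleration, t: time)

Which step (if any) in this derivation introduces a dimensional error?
Step 4

Step 1: P = F·v → LHS [L^2 M T^-3], RHS [L^2 M T^-3] ✓
Step 2: P = ma·v → LHS [L^2 M T^-3], RHS [L^2 M T^-3] ✓
Step 3: P = m·v²/t → LHS [L^2 M T^-3], RHS [L^2 M T^-3] ✓
Step 4: P = mv/t → LHS [L^2 M T^-3], RHS [L M T^-2] ✗

The first dimensional inconsistency appears in step 4: P = mv/t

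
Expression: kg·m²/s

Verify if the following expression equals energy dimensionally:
No

The expression kg·m²/s has dimensions [L^2 M T^-1], but energy has dimensions [L^2 M T^-2].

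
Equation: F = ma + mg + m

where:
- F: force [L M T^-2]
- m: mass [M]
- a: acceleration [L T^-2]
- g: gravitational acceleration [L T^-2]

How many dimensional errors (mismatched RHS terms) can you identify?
1

LHS F: [L M T^-2]
- ma: [L M T^-2] ✓
- mg: [L M T^-2] ✓
- m: [M] ✗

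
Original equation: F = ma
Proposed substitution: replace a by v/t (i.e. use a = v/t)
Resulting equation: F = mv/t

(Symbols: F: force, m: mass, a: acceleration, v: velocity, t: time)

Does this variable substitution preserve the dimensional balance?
Yes

[a] = [L T^-2] and [v/t] = [L T^-2]. These match, so the substitution replaces a quantity by one of the same dimensions and the result F = mv/t has LHS [L M T^-2] vs RHS [L M T^-2] — still consistent.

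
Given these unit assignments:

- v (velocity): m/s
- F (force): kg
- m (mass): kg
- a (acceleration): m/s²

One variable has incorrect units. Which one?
F

The variable F (force) should have units N, not kg.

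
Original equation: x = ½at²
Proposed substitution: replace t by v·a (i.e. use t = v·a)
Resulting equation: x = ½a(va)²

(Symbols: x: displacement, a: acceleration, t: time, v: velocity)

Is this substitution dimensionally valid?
No

[t] = [T] and [v·a] = [L^2 T^-3]. These differ, so the substitution replaces a quantity by one of different dimensions and the result x = ½a(va)² has LHS [L] vs RHS [L^5 T^-8] — inconsistent.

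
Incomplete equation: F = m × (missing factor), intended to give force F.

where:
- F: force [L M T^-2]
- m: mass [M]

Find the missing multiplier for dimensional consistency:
a (acceleration), dimensions [L T^-2]

F has dimensions [L M T^-2] and m has dimensions [M].
The missing factor must have dimensions [L M T^-2] / [M] = [L T^-2], i.e. acceleration (a).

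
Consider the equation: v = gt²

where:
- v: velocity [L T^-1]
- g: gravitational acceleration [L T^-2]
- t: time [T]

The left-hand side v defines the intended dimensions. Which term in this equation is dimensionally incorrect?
The right-hand side term gt²

v has dimensions [L T^-1], but gt² has dimensions [L], so the term gt² is dimensionally wrong for v.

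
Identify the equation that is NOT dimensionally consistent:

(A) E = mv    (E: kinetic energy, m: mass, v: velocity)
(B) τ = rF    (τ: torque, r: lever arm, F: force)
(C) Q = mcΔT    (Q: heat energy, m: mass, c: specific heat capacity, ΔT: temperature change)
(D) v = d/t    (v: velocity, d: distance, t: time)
(A) E = mv

The equation (A) E = mv is dimensionally incorrect.

LHS (E): [L^2 M T^-2]
RHS (mv): [L M T^-1] ✗

The dimensions do not match. The other three equations balance.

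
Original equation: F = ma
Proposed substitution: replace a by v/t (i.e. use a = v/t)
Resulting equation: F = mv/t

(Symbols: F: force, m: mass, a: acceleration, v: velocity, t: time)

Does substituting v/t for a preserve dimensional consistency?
Yes

[a] = [L T^-2] and [v/t] = [L T^-2]. These match, so the substitution replaces a quantity by one of the same dimensions and the result F = mv/t has LHS [L M T^-2] vs RHS [L M T^-2] — still consistent.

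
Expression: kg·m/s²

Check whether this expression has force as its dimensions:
Yes

The expression kg·m/s² has dimensions [L M T^-2], which is exactly force [L M T^-2].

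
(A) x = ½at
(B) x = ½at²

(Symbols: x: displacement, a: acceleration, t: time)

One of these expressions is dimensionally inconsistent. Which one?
(A)

(A) x = ½at: LHS [L], RHS [L T^-1] ✗
(B) x = ½at²: LHS [L], RHS [L] ✓

Expression (A) x = ½at is dimensionally incorrect.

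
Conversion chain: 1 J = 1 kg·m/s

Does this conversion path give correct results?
The chain is incorrect (it contains an error).

Incorrect: Joule is kg·m²/s², not kg·m/s (that is momentum)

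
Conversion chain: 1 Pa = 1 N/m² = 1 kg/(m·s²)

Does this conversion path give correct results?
The chain is correct (no errors).

Correct: Pascal is Newton per square meter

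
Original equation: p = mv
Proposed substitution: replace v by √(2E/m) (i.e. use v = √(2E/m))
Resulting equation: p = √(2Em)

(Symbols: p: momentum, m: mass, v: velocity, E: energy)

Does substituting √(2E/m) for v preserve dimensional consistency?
Yes

[v] = [L T^-1] and [√(2E/m)] = [L T^-1]. These match, so the substitution replaces a quantity by one of the same dimensions and the result p = √(2Em) has LHS [L M T^-1] vs RHS [L M T^-1] — still consistent.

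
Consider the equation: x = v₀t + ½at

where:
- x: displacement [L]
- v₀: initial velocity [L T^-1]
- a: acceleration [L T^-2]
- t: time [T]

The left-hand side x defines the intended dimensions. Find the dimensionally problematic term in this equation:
The term ½at

Checking each RHS term against the LHS:
- v₀t: [L] — matches x [L] ✓
- ½at: [L T^-1] — does NOT match x [L] ✗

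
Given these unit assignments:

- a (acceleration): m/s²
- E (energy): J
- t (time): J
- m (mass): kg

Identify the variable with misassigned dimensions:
t

The variable t (time) should have units s, not J.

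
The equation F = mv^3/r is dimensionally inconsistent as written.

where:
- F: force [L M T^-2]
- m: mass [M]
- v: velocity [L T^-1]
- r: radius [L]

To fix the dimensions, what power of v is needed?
The exponent of v should be 2: F = mv^2/r

The LHS F has dimensions [L M T^-2]; v has dimensions [L T^-1].
As written, the RHS mv^3/r (exponent 3 on v) has dimensions [L^2 M T^-3], which does not match.
With exponent 2, the RHS mv^2/r has dimensions [L M T^-2], matching the LHS.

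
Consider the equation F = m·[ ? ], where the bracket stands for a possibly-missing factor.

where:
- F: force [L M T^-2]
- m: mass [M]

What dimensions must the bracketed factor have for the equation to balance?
[L T^-2] — acceleration (e.g. a)

F has dimensions [L M T^-2]; m has dimensions [M].
The bracketed factor must supply [L M T^-2] / [M] = [L T^-2].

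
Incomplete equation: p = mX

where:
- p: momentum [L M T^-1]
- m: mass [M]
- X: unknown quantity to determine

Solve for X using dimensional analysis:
X = v (velocity), dimensions [L T^-1]

p has dimensions [L M T^-1]; the rest of the RHS (m) has dimensions [M].
So X must have dimensions [L T^-1] — X = v (velocity).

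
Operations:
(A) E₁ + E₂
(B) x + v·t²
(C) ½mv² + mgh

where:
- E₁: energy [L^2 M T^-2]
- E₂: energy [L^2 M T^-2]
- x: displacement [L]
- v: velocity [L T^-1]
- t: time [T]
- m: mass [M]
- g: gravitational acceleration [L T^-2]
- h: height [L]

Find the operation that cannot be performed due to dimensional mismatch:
(B) x + v·t²

(A) E₁ + E₂: E₁ [L^2 M T^-2] and E₂ [L^2 M T^-2] — same dimensions ✓
(B) x + v·t²: x [L] and v·t² [L T] — different dimensions cannot be added/subtracted ✗
(C) ½mv² + mgh: ½mv² [L^2 M T^-2] and mgh [L^2 M T^-2] — same dimensions ✓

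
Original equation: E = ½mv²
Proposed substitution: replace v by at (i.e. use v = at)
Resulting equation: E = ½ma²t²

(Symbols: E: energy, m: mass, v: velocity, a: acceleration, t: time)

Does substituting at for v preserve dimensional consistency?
Yes

[v] = [L T^-1] and [at] = [L T^-1]. These match, so the substitution replaces a quantity by one of the same dimensions and the result E = ½ma²t² has LHS [L^2 M T^-2] vs RHS [L^2 M T^-2] — still consistent.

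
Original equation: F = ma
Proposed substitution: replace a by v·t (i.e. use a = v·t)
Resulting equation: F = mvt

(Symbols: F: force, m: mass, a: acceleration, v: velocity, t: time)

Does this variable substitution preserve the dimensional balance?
No

[a] = [L T^-2] and [v·t] = [L]. These differ, so the substitution replaces a quantity by one of different dimensions and the result F = mvt has LHS [L M T^-2] vs RHS [L M] — inconsistent.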